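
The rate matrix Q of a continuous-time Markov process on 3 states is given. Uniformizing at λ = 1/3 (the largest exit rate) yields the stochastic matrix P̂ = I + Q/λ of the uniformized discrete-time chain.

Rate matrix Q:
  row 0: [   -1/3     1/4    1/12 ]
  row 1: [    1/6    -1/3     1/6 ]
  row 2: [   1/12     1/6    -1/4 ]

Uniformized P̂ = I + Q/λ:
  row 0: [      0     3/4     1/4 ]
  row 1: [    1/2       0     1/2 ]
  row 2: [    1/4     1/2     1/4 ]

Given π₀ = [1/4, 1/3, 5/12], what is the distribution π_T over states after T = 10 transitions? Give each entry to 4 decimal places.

π = [0.2761, 0.3790, 0.3449]

t=0: π = [0.2500, 0.3333, 0.4167]
t=1: π = [0.2708, 0.3958, 0.3333]
t=2: π = [0.2813, 0.3698, 0.3490]
t=3: π = [0.2721, 0.3854, 0.3424]
t=4: π = [0.2783, 0.3753, 0.3464]
t=5: π = [0.2743, 0.3819, 0.3438]
t=6: π = [0.2769, 0.3776, 0.3455]
t=7: π = [0.2752, 0.3804, 0.3444]
t=8: π = [0.2763, 0.3786, 0.3451]
t=9: π = [0.2756, 0.3798, 0.3446]
t=10: π = [0.2761, 0.3790, 0.3449]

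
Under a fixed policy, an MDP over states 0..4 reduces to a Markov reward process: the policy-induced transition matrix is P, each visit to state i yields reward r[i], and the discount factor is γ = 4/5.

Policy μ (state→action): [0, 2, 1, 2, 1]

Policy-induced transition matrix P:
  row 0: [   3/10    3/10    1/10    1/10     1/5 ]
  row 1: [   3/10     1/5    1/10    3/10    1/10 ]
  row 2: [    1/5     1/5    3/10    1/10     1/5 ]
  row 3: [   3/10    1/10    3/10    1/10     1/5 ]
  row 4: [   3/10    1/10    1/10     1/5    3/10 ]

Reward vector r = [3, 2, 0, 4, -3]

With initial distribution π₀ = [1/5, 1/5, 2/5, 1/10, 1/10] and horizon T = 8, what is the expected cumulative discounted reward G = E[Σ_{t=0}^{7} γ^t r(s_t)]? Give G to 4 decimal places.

t=0: π = [0.2000, 0.2000, 0.4000, 0.1000, 0.1000], E[r] = 1.1000, γ^t·E[r] = 1.100000, running G = 1.100000
t=1: π = [0.2600, 0.2000, 0.2000, 0.1500, 0.1900], E[r] = 1.2100, γ^t·E[r] = 0.968000, running G = 2.068000
t=2: π = [0.2800, 0.1920, 0.1700, 0.1590, 0.1990], E[r] = 1.2630, γ^t·E[r] = 0.808320, running G = 2.876320
t=3: π = [0.2830, 0.1922, 0.1658, 0.1583, 0.2007], E[r] = 1.2645, γ^t·E[r] = 0.647424, running G = 3.523744
t=4: π = [0.2834, 0.1924, 0.1648, 0.1585, 0.2009], E[r] = 1.2666, γ^t·E[r] = 0.518779, running G = 4.042523
t=5: π = [0.2835, 0.1924, 0.1647, 0.1586, 0.2008], E[r] = 1.2671, γ^t·E[r] = 0.415200, running G = 4.457723
t=6: π = [0.2835, 0.1924, 0.1646, 0.1586, 0.2008], E[r] = 1.2672, γ^t·E[r] = 0.332177, running G = 4.789900
t=7: π = [0.2835, 0.1924, 0.1646, 0.1586, 0.2008], E[r] = 1.2672, γ^t·E[r] = 0.265744, running G = 5.055644

G = 5.0556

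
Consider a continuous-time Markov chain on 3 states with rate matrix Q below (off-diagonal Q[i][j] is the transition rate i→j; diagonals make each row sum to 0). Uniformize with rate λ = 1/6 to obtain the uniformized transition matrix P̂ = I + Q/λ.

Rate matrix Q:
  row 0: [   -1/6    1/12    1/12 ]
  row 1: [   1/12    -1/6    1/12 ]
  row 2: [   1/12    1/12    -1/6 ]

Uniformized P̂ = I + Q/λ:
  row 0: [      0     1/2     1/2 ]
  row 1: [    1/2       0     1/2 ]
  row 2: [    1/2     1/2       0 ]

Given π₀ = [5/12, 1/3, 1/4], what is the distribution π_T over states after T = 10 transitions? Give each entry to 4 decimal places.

π = [0.3334, 0.3333, 0.3333]

t=0: π = [0.4167, 0.3333, 0.2500]
t=1: π = [0.2917, 0.3333, 0.3750]
t=2: π = [0.3542, 0.3333, 0.3125]
t=3: π = [0.3229, 0.3333, 0.3438]
t=4: π = [0.3385, 0.3333, 0.3281]
t=5: π = [0.3307, 0.3333, 0.3359]
t=6: π = [0.3346, 0.3333, 0.3320]
t=7: π = [0.3327, 0.3333, 0.3340]
t=8: π = [0.3337, 0.3333, 0.3330]
t=9: π = [0.3332, 0.3333, 0.3335]
t=10: π = [0.3334, 0.3333, 0.3333]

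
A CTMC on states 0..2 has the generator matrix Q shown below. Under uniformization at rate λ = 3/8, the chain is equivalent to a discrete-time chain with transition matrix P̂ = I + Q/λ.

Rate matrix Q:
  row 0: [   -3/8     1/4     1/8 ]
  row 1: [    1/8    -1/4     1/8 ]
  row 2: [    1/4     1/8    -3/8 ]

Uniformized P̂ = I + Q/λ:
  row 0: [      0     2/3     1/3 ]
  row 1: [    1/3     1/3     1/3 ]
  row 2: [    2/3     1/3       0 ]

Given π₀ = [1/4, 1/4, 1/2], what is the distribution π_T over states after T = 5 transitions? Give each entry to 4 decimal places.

π = [0.3179, 0.4331, 0.2490]

t=0: π = [0.2500, 0.2500, 0.5000]
t=1: π = [0.4167, 0.4167, 0.1667]
t=2: π = [0.2500, 0.4722, 0.2778]
t=3: π = [0.3426, 0.4167, 0.2407]
t=4: π = [0.2994, 0.4475, 0.2531]
t=5: π = [0.3179, 0.4331, 0.2490]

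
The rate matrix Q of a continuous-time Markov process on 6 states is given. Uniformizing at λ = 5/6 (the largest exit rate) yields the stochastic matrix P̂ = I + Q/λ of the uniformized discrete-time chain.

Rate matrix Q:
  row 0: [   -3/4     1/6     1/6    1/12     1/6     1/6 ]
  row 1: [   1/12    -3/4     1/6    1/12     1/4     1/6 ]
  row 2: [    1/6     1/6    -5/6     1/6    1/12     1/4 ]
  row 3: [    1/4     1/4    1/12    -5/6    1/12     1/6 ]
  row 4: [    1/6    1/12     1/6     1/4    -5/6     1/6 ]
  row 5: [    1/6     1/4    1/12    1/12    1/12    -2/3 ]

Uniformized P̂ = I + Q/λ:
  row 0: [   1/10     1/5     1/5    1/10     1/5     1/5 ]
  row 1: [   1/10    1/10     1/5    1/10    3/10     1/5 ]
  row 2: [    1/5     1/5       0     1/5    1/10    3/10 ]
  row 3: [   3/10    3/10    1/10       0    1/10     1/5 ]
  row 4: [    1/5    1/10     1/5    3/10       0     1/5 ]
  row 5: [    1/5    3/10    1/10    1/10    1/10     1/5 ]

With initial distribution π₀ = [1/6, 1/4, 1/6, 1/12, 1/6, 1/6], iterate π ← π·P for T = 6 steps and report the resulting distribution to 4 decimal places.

π = [0.1754, 0.2000, 0.1381, 0.1295, 0.1433, 0.2138]

t=0: π = [0.1667, 0.2500, 0.1667, 0.0833, 0.1667, 0.1667]
t=1: π = [0.1667, 0.1833, 0.1417, 0.1417, 0.1500, 0.2167]
t=2: π = [0.1792, 0.2025, 0.1358, 0.1300, 0.1383, 0.2142]
t=3: π = [0.1748, 0.2003, 0.1384, 0.1283, 0.1446, 0.2136]
t=4: π = [0.1753, 0.1997, 0.1381, 0.1299, 0.1431, 0.2138]
t=5: π = [0.1755, 0.2001, 0.1380, 0.1294, 0.1432, 0.2138]
t=6: π = [0.1754, 0.2000, 0.1381, 0.1295, 0.1433, 0.2138]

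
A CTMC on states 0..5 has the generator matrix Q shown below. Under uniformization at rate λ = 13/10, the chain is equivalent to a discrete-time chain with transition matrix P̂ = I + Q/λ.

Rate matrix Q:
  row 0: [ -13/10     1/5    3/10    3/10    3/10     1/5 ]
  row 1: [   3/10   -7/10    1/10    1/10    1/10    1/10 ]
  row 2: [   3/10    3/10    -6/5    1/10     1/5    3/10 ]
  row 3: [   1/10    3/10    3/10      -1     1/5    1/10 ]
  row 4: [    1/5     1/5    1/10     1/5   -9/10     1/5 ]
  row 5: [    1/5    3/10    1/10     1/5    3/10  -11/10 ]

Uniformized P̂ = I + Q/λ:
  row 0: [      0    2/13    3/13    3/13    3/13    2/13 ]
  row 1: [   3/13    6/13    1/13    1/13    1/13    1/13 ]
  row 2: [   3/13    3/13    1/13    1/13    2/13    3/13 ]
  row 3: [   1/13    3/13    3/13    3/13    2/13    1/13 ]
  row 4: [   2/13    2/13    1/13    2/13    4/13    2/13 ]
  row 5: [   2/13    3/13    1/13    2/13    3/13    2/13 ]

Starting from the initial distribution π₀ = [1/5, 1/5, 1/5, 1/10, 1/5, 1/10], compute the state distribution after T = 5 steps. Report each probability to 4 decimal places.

π = [0.1495, 0.2666, 0.1225, 0.1467, 0.1832, 0.1315]

t=0: π = [0.2000, 0.2000, 0.2000, 0.1000, 0.2000, 0.1000]
t=1: π = [0.1462, 0.2462, 0.1231, 0.1462, 0.1923, 0.1462]
t=2: π = [0.1485, 0.2615, 0.1219, 0.1479, 0.1870, 0.1331]
t=3: π = [0.1491, 0.2653, 0.1225, 0.1472, 0.1842, 0.1317]
t=4: π = [0.1494, 0.2664, 0.1225, 0.1468, 0.1834, 0.1315]
t=5: π = [0.1495, 0.2666, 0.1225, 0.1467, 0.1832, 0.1315]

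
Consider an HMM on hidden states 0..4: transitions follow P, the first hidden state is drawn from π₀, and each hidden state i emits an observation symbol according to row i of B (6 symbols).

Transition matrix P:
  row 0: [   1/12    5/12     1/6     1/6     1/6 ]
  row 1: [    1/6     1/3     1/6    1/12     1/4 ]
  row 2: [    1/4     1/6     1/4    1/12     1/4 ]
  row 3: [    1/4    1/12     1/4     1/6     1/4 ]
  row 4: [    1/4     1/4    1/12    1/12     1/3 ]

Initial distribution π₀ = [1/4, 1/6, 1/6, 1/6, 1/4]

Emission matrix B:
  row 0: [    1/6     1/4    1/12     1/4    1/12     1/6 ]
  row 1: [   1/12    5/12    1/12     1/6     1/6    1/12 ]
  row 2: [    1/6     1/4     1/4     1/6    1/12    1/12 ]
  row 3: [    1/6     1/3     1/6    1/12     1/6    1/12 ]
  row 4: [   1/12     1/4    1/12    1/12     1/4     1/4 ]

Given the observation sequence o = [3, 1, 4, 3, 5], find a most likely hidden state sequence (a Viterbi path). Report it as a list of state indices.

path = [0, 1, 1, 1, 4]

t=0: δ = [6.250e-02, 2.778e-02, 2.778e-02, 1.389e-02, 2.083e-02]  (obs o_0=3)
t=1: δ = [1.736e-03, 1.085e-02, 2.604e-03, 3.472e-03, 2.604e-03]  ψ = [2, 0, 0, 0, 0]  (obs o_1=1)
t=2: δ = [1.507e-04, 6.028e-04, 1.507e-04, 1.507e-04, 6.782e-04]  ψ = [1, 1, 1, 1, 1]  (obs o_2=4)
t=3: δ = [4.239e-05, 3.349e-05, 1.674e-05, 4.710e-06, 1.884e-05]  ψ = [4, 1, 1, 4, 4]  (obs o_3=3)
t=4: δ = [9.303e-07, 1.472e-06, 5.887e-07, 5.887e-07, 2.093e-06]  ψ = [1, 0, 0, 0, 1]  (obs o_4=5)
backtrack: best end state = 4; path = [0, 1, 1, 1, 4]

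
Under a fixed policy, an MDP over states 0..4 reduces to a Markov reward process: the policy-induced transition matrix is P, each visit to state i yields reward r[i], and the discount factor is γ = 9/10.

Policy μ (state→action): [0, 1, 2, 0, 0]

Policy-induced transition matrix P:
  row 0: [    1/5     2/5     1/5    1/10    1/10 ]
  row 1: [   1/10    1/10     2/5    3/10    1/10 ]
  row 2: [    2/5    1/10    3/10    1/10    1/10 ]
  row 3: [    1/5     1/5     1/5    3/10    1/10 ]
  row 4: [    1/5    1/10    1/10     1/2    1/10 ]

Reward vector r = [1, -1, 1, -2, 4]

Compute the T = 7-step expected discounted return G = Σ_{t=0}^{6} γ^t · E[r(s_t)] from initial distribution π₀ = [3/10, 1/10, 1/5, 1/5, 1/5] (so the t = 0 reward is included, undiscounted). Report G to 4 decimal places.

G = 1.7452

t=0: π = [0.3000, 0.1000, 0.2000, 0.2000, 0.2000], E[r] = 0.8000, γ^t·E[r] = 0.800000, running G = 0.800000
t=1: π = [0.2300, 0.2100, 0.2200, 0.2400, 0.1000], E[r] = 0.1600, γ^t·E[r] = 0.144000, running G = 0.944000
t=2: π = [0.2230, 0.1930, 0.2540, 0.2300, 0.1000], E[r] = 0.2240, γ^t·E[r] = 0.181440, running G = 1.125440
t=3: π = [0.2315, 0.1899, 0.2540, 0.2246, 0.1000], E[r] = 0.2464, γ^t·E[r] = 0.179626, running G = 1.305066
t=4: π = [0.2318, 0.1919, 0.2534, 0.2229, 0.1000], E[r] = 0.2475, γ^t·E[r] = 0.162372, running G = 1.467437
t=5: π = [0.2315, 0.1918, 0.2537, 0.2230, 0.1000], E[r] = 0.2474, γ^t·E[r] = 0.146116, running G = 1.613553
t=6: π = [0.2316, 0.1917, 0.2537, 0.2230, 0.1000], E[r] = 0.2476, γ^t·E[r] = 0.131606, running G = 1.745159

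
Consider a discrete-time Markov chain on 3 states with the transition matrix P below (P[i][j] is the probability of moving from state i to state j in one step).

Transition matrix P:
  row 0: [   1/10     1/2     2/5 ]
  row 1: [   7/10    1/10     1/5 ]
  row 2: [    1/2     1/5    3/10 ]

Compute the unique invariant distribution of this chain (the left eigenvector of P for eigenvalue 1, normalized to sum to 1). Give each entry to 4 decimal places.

π = [0.3986, 0.2905, 0.3108]

Balance equations π_j = Σ_i π_i·P[i][j]:
  π_0 = 1/10·π_0 + 7/10·π_1 + 1/2·π_2
  π_1 = 1/2·π_0 + 1/10·π_1 + 1/5·π_2
  normalize: π_0 + π_1 + π_2 = 1
Solving the linear system gives exactly π = [59/148, 43/148, 23/74].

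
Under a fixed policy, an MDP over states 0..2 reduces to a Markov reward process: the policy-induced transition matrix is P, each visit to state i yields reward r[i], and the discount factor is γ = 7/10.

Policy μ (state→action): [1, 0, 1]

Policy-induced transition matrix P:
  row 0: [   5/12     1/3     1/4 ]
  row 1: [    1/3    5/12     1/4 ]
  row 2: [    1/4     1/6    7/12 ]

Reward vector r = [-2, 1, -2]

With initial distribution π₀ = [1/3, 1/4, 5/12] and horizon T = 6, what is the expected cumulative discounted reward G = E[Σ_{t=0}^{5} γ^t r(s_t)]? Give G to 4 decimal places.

G = -3.4404

t=0: π = [0.3333, 0.2500, 0.4167], E[r] = -1.2500, γ^t·E[r] = -1.250000, running G = -1.250000
t=1: π = [0.3264, 0.2847, 0.3889], E[r] = -1.1458, γ^t·E[r] = -0.802083, running G = -2.052083
t=2: π = [0.3281, 0.2922, 0.3796], E[r] = -1.1233, γ^t·E[r] = -0.550399, running G = -2.602483
t=3: π = [0.3290, 0.2944, 0.3765], E[r] = -1.1168, γ^t·E[r] = -0.383046, running G = -2.985529
t=4: π = [0.3294, 0.2951, 0.3755], E[r] = -1.1147, γ^t·E[r] = -0.267632, running G = -3.253161
t=5: π = [0.3295, 0.2953, 0.3752], E[r] = -1.1140, γ^t·E[r] = -0.187227, running G = -3.440387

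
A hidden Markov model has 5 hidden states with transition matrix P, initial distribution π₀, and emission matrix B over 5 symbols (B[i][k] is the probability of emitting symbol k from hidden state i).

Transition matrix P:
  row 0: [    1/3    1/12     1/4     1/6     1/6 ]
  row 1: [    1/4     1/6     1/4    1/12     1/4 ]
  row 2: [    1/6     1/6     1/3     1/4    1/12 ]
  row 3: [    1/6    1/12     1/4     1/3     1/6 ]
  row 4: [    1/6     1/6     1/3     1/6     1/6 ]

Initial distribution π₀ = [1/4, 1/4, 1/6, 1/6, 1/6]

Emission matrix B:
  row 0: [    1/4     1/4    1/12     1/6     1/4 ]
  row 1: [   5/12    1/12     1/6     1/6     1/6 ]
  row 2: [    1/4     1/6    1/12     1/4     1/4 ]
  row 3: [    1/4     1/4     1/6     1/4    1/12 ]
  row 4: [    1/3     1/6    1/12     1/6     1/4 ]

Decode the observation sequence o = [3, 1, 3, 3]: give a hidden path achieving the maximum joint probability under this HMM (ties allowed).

t=0: δ = [4.167e-02, 4.167e-02, 4.167e-02, 4.167e-02, 2.778e-02]  (obs o_0=3)
t=1: δ = [3.472e-03, 5.787e-04, 2.315e-03, 3.472e-03, 1.736e-03]  ψ = [0, 1, 2, 3, 1]  (obs o_1=1)
t=2: δ = [1.929e-04, 6.430e-05, 2.170e-04, 2.894e-04, 9.645e-05]  ψ = [0, 2, 0, 3, 0]  (obs o_2=3)
t=3: δ = [1.072e-05, 6.028e-06, 1.808e-05, 2.411e-05, 8.038e-06]  ψ = [0, 2, 2, 3, 3]  (obs o_3=3)
backtrack: best end state = 3; path = [3, 3, 3, 3]

path = [3, 3, 3, 3]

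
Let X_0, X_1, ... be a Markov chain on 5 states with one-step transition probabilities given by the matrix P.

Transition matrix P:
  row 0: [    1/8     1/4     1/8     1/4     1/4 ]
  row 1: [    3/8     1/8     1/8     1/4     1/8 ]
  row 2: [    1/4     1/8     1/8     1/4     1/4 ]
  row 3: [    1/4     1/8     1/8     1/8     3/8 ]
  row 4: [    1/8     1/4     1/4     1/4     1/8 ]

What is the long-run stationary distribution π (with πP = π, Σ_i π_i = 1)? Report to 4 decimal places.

π = [0.2171, 0.1805, 0.1534, 0.2222, 0.2269]

Balance equations π_j = Σ_i π_i·P[i][j]:
  π_0 = 1/8·π_0 + 3/8·π_1 + 1/4·π_2 + 1/4·π_3 + 1/8·π_4
  π_1 = 1/4·π_0 + 1/8·π_1 + 1/8·π_2 + 1/8·π_3 + 1/4·π_4
  π_2 = 1/8·π_0 + 1/8·π_1 + 1/8·π_2 + 1/8·π_3 + 1/4·π_4
  π_3 = 1/4·π_0 + 1/4·π_1 + 1/4·π_2 + 1/8·π_3 + 1/4·π_4
  normalize: π_0 + π_1 + π_2 + π_3 + π_4 = 1
Solving the linear system gives exactly π = [1264/5823, 1051/5823, 893/5823, 2/9, 1321/5823].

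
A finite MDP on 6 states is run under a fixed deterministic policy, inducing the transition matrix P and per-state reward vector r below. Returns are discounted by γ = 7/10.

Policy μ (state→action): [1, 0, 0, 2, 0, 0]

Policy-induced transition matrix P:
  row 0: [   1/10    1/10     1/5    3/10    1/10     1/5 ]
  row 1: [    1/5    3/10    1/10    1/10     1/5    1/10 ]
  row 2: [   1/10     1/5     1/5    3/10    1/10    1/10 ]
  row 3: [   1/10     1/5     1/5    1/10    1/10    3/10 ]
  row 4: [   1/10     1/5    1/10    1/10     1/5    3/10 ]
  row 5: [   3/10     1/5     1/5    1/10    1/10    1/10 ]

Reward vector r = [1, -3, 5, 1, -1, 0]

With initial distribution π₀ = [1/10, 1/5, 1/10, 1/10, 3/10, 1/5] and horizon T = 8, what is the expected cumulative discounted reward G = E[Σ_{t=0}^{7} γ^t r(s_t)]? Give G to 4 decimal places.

G = 0.5622

t=0: π = [0.1000, 0.2000, 0.1000, 0.1000, 0.3000, 0.2000], E[r] = -0.2000, γ^t·E[r] = -0.200000, running G = -0.200000
t=1: π = [0.1600, 0.2100, 0.1500, 0.1400, 0.1500, 0.1900], E[r] = 0.2700, γ^t·E[r] = 0.189000, running G = -0.011000
t=2: π = [0.1590, 0.2050, 0.1640, 0.1620, 0.1360, 0.1740], E[r] = 0.3900, γ^t·E[r] = 0.191100, running G = 0.180100
t=3: π = [0.1553, 0.2046, 0.1659, 0.1646, 0.1341, 0.1755], E[r] = 0.4015, γ^t·E[r] = 0.137715, running G = 0.317815
t=4: π = [0.1556, 0.2049, 0.1661, 0.1642, 0.1339, 0.1753], E[r] = 0.4018, γ^t·E[r] = 0.096470, running G = 0.414284
t=5: π = [0.1555, 0.2049, 0.1661, 0.1643, 0.1339, 0.1752], E[r] = 0.4018, γ^t·E[r] = 0.067530, running G = 0.481814
t=6: π = [0.1555, 0.2049, 0.1661, 0.1643, 0.1339, 0.1752], E[r] = 0.4018, γ^t·E[r] = 0.047266, running G = 0.529080
t=7: π = [0.1555, 0.2049, 0.1661, 0.1643, 0.1339, 0.1752], E[r] = 0.4017, γ^t·E[r] = 0.033086, running G = 0.562166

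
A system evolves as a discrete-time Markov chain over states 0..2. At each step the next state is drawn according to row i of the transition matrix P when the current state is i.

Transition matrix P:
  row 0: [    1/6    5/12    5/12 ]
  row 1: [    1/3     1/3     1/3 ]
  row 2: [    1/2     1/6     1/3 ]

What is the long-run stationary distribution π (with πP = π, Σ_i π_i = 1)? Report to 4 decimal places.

Balance equations π_j = Σ_i π_i·P[i][j]:
  π_0 = 1/6·π_0 + 1/3·π_1 + 1/2·π_2
  π_1 = 5/12·π_0 + 1/3·π_1 + 1/6·π_2
  normalize: π_0 + π_1 + π_2 = 1
Solving the linear system gives exactly π = [28/83, 25/83, 30/83].

π = [0.3373, 0.3012, 0.3614]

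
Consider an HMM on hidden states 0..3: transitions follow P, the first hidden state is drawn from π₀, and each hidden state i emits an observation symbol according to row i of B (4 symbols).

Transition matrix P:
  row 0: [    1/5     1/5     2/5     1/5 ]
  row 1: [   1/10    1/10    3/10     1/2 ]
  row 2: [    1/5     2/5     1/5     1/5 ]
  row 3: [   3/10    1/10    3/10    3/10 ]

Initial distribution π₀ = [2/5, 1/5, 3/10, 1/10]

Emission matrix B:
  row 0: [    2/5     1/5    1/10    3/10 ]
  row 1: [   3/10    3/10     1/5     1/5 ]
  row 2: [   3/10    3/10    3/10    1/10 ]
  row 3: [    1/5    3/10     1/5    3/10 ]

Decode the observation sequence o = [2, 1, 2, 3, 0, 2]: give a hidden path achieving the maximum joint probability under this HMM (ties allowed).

t=0: δ = [4.000e-02, 4.000e-02, 9.000e-02, 2.000e-02]  (obs o_0=2)
t=1: δ = [3.600e-03, 1.080e-02, 5.400e-03, 6.000e-03]  ψ = [2, 2, 2, 1]  (obs o_1=1)
t=2: δ = [1.800e-04, 4.320e-04, 9.720e-04, 1.080e-03]  ψ = [3, 2, 1, 1]  (obs o_2=2)
t=3: δ = [9.720e-05, 7.776e-05, 3.240e-05, 9.720e-05]  ψ = [3, 2, 3, 3]  (obs o_3=3)
t=4: δ = [1.166e-05, 5.832e-06, 1.166e-05, 7.776e-06]  ψ = [3, 0, 0, 1]  (obs o_4=0)
t=5: δ = [2.333e-07, 9.331e-07, 1.400e-06, 5.832e-07]  ψ = [0, 2, 0, 1]  (obs o_5=2)
backtrack: best end state = 2; path = [2, 1, 3, 3, 0, 2]

path = [2, 1, 3, 3, 0, 2]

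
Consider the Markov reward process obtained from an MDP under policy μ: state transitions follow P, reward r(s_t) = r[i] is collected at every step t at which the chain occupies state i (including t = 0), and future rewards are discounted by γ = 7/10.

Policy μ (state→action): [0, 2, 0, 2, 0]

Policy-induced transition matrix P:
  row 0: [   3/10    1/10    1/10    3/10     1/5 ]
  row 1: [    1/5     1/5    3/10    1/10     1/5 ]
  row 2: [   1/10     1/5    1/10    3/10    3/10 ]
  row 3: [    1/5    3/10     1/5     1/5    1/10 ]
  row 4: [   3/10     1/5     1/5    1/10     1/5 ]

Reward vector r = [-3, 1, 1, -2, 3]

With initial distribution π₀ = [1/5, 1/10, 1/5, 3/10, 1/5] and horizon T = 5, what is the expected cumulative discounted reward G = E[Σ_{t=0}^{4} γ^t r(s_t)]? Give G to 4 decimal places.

t=0: π = [0.2000, 0.1000, 0.2000, 0.3000, 0.2000], E[r] = -0.3000, γ^t·E[r] = -0.300000, running G = -0.300000
t=1: π = [0.2200, 0.2100, 0.1700, 0.2100, 0.1900], E[r] = -0.1300, γ^t·E[r] = -0.091000, running G = -0.391000
t=2: π = [0.2240, 0.1990, 0.1820, 0.1990, 0.1960], E[r] = -0.1010, γ^t·E[r] = -0.049490, running G = -0.440490
t=3: π = [0.2238, 0.1975, 0.1793, 0.2011, 0.1983], E[r] = -0.1019, γ^t·E[r] = -0.034952, running G = -0.475442
t=4: π = [0.2243, 0.1977, 0.1794, 0.2007, 0.1978], E[r] = -0.1037, γ^t·E[r] = -0.024891, running G = -0.500333

G = -0.5003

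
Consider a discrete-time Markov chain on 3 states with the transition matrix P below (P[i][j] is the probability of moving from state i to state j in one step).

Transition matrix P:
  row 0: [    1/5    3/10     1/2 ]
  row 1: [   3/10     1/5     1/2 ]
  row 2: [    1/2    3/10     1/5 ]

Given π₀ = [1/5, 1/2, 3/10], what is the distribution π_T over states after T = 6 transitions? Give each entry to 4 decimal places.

t=0: π = [0.2000, 0.5000, 0.3000]
t=1: π = [0.3400, 0.2500, 0.4100]
t=2: π = [0.3480, 0.2750, 0.3770]
t=3: π = [0.3406, 0.2725, 0.3869]
t=4: π = [0.3433, 0.2728, 0.3839]
t=5: π = [0.3425, 0.2727, 0.3848]
t=6: π = [0.3427, 0.2727, 0.3846]

π = [0.3427, 0.2727, 0.3846]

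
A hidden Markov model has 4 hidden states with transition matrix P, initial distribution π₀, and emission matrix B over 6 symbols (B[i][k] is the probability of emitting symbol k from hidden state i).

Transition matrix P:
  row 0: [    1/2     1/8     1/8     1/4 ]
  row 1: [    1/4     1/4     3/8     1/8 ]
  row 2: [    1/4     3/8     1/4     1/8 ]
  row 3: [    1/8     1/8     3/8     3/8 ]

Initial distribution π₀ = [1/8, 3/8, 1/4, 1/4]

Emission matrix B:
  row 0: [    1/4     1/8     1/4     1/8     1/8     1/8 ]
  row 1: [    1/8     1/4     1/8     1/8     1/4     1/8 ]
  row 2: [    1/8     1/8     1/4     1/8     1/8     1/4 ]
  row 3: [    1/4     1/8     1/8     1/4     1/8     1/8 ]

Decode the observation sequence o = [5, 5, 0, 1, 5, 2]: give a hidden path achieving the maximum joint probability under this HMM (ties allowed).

path = [1, 2, 0, 0, 0, 0]

t=0: δ = [1.562e-02, 4.688e-02, 6.250e-02, 3.125e-02]  (obs o_0=5)
t=1: δ = [1.953e-03, 2.930e-03, 4.395e-03, 1.465e-03]  ψ = [2, 2, 1, 3]  (obs o_1=5)
t=2: δ = [2.747e-04, 2.060e-04, 1.373e-04, 1.373e-04]  ψ = [2, 2, 1, 2]  (obs o_2=0)
t=3: δ = [1.717e-05, 1.287e-05, 9.656e-06, 8.583e-06]  ψ = [0, 1, 1, 0]  (obs o_3=1)
t=4: δ = [1.073e-06, 4.526e-07, 1.207e-06, 5.364e-07]  ψ = [0, 2, 1, 0]  (obs o_4=5)
t=5: δ = [1.341e-07, 5.658e-08, 7.544e-08, 3.353e-08]  ψ = [0, 2, 2, 0]  (obs o_5=2)
backtrack: best end state = 0; path = [1, 2, 0, 0, 0, 0]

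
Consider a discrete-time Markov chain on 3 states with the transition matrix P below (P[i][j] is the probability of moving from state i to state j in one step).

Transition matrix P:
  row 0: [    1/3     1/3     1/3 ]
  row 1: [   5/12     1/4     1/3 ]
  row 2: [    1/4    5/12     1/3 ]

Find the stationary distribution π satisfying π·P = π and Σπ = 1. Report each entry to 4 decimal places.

π = [0.3333, 0.3333, 0.3333]

Balance equations π_j = Σ_i π_i·P[i][j]:
  π_0 = 1/3·π_0 + 5/12·π_1 + 1/4·π_2
  π_1 = 1/3·π_0 + 1/4·π_1 + 5/12·π_2
  normalize: π_0 + π_1 + π_2 = 1
Solving the linear system gives exactly π = [1/3, 1/3, 1/3].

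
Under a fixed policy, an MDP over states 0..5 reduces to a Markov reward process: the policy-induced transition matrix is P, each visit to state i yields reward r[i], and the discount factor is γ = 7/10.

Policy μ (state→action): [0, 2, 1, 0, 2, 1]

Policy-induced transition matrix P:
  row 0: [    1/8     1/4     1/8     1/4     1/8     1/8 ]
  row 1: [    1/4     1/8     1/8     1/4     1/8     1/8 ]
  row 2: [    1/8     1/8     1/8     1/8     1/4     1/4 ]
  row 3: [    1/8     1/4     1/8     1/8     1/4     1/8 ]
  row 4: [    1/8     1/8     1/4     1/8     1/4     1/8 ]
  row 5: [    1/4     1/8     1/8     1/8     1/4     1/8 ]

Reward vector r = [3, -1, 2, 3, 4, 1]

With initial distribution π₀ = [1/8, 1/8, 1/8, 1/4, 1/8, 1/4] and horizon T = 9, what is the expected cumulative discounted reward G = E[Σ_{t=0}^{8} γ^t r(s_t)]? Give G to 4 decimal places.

t=0: π = [0.1250, 0.1250, 0.1250, 0.2500, 0.1250, 0.2500], E[r] = 2.0000, γ^t·E[r] = 2.000000, running G = 2.000000
t=1: π = [0.1719, 0.1719, 0.1406, 0.1563, 0.2188, 0.1406], E[r] = 2.1094, γ^t·E[r] = 1.476563, running G = 3.476563
t=2: π = [0.1641, 0.1660, 0.1523, 0.1680, 0.2070, 0.1426], E[r] = 2.1055, γ^t·E[r] = 1.031680, running G = 4.508242
t=3: π = [0.1636, 0.1665, 0.1509, 0.1663, 0.2087, 0.1440], E[r] = 2.1038, γ^t·E[r] = 0.721590, running G = 5.229832
t=4: π = [0.1638, 0.1662, 0.1511, 0.1663, 0.2087, 0.1439], E[r] = 2.1050, γ^t·E[r] = 0.505413, running G = 5.735245
t=5: π = [0.1638, 0.1663, 0.1511, 0.1663, 0.2087, 0.1439], E[r] = 2.1048, γ^t·E[r] = 0.353760, running G = 6.089005
t=6: π = [0.1638, 0.1663, 0.1511, 0.1663, 0.2087, 0.1439], E[r] = 2.1049, γ^t·E[r] = 0.247636, running G = 6.336641
t=7: π = [0.1638, 0.1663, 0.1511, 0.1663, 0.2087, 0.1439], E[r] = 2.1049, γ^t·E[r] = 0.173345, running G = 6.509987
t=8: π = [0.1638, 0.1663, 0.1511, 0.1663, 0.2087, 0.1439], E[r] = 2.1049, γ^t·E[r] = 0.121342, running G = 6.631328

G = 6.6313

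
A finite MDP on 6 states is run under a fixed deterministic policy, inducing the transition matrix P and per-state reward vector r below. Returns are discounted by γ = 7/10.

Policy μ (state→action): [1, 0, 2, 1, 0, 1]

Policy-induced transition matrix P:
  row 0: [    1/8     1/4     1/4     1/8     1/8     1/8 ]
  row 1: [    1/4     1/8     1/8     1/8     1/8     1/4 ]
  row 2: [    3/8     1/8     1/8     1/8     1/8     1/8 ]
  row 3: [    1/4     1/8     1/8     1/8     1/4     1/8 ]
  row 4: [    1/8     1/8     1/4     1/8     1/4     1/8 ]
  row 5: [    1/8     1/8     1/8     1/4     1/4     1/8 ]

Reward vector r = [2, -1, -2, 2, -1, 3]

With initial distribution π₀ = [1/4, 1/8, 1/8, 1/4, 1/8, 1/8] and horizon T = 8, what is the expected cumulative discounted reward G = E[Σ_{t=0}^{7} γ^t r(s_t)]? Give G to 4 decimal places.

G = 1.8137

t=0: π = [0.2500, 0.1250, 0.1250, 0.2500, 0.1250, 0.1250], E[r] = 0.8750, γ^t·E[r] = 0.875000, running G = 0.875000
t=1: π = [0.2031, 0.1563, 0.1719, 0.1406, 0.1875, 0.1406], E[r] = 0.4219, γ^t·E[r] = 0.295313, running G = 1.170313
t=2: π = [0.2051, 0.1504, 0.1738, 0.1426, 0.1836, 0.1445], E[r] = 0.4473, γ^t·E[r] = 0.219160, running G = 1.389473
t=3: π = [0.2051, 0.1506, 0.1736, 0.1431, 0.1838, 0.1438], E[r] = 0.4460, γ^t·E[r] = 0.152993, running G = 1.542466
t=4: π = [0.2051, 0.1506, 0.1736, 0.1430, 0.1838, 0.1438], E[r] = 0.4460, γ^t·E[r] = 0.107073, running G = 1.649539
t=5: π = [0.2051, 0.1506, 0.1736, 0.1430, 0.1838, 0.1438], E[r] = 0.4459, γ^t·E[r] = 0.074951, running G = 1.724490
t=6: π = [0.2051, 0.1506, 0.1736, 0.1430, 0.1838, 0.1438], E[r] = 0.4460, γ^t·E[r] = 0.052467, running G = 1.776957
t=7: π = [0.2051, 0.1506, 0.1736, 0.1430, 0.1838, 0.1438], E[r] = 0.4460, γ^t·E[r] = 0.036726, running G = 1.813683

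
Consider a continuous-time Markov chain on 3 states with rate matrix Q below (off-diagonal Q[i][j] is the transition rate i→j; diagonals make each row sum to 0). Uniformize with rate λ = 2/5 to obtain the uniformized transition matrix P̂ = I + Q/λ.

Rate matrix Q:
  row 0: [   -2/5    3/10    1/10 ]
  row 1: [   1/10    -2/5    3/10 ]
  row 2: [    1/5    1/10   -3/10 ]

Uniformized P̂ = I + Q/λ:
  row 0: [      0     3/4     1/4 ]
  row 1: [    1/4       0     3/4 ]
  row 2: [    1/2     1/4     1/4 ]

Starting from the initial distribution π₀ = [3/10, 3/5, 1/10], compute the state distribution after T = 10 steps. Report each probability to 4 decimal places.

π = [0.2814, 0.3126, 0.4060]

t=0: π = [0.3000, 0.6000, 0.1000]
t=1: π = [0.2000, 0.2500, 0.5500]
t=2: π = [0.3375, 0.2875, 0.3750]
t=3: π = [0.2594, 0.3469, 0.3938]
t=4: π = [0.2836, 0.2930, 0.4234]
t=5: π = [0.2850, 0.3186, 0.3965]
t=6: π = [0.2779, 0.3128, 0.4093]
t=7: π = [0.2828, 0.3107, 0.4064]
t=8: π = [0.2809, 0.3137, 0.4054]
t=9: π = [0.2811, 0.3120, 0.4069]
t=10: π = [0.2814, 0.3126, 0.4060]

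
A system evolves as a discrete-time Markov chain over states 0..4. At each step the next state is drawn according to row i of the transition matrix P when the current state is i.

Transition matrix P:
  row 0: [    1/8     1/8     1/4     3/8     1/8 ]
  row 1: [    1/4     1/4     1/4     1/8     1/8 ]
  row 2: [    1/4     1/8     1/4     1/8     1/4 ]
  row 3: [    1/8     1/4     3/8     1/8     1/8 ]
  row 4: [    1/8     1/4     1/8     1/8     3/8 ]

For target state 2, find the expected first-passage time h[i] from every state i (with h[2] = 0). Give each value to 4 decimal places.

First-step conditioning: h[2] = 0; for i ≠ 2, h[i] = 1 + Σ_k P[i][k]·h[k].
  h[0] = 1 + 1/8·h[0] + 1/8·h[1] + 3/8·h[3] + 1/8·h[4]
  h[1] = 1 + 1/4·h[0] + 1/4·h[1] + 1/8·h[3] + 1/8·h[4]
  h[3] = 1 + 1/8·h[0] + 1/4·h[1] + 1/8·h[3] + 1/8·h[4]
  h[4] = 1 + 1/8·h[0] + 1/4·h[1] + 1/8·h[3] + 3/8·h[4]
Solving the 4×4 linear system over states ≠ 2 gives exactly h = [1728/445, 1776/445, 0, 312/89, 416/89] (h[2] = 0 is the target).

h = [3.8831, 3.9910, 0.0000, 3.5056, 4.6742]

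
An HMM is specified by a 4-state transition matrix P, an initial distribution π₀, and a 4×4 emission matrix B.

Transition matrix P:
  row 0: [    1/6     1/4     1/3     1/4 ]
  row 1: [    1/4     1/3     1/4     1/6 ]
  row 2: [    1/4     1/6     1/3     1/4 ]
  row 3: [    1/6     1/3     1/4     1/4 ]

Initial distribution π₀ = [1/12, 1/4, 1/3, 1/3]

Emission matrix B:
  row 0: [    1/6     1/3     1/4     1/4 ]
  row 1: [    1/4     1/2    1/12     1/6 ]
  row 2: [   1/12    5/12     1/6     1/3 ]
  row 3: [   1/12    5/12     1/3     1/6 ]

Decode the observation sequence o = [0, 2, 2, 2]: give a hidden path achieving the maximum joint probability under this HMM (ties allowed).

path = [1, 0, 3, 3]

t=0: δ = [1.389e-02, 6.250e-02, 2.778e-02, 2.778e-02]  (obs o_0=0)
t=1: δ = [3.906e-03, 1.736e-03, 2.604e-03, 3.472e-03]  ψ = [1, 1, 1, 1]  (obs o_1=2)
t=2: δ = [1.628e-04, 9.645e-05, 2.170e-04, 3.255e-04]  ψ = [0, 3, 0, 0]  (obs o_2=2)
t=3: δ = [1.356e-05, 9.042e-06, 1.356e-05, 2.713e-05]  ψ = [2, 3, 3, 3]  (obs o_3=2)
backtrack: best end state = 3; path = [1, 0, 3, 3]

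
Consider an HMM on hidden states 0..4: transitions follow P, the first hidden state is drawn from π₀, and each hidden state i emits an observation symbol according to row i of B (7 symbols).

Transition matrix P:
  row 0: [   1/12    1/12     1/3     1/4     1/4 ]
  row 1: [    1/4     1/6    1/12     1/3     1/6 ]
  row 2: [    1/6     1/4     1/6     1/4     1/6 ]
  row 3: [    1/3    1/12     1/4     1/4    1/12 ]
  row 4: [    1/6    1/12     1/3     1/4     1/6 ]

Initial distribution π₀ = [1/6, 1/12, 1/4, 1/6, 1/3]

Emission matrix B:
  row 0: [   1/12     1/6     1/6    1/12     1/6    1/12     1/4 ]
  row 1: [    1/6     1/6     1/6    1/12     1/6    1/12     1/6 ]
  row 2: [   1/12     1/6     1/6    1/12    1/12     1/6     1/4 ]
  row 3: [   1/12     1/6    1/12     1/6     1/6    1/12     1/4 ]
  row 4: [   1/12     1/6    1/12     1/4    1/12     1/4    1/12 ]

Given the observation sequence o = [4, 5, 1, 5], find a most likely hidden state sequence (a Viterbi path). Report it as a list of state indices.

path = [0, 4, 2, 4]

t=0: δ = [2.778e-02, 1.389e-02, 2.083e-02, 2.778e-02, 2.778e-02]  (obs o_0=4)
t=1: δ = [7.716e-04, 4.340e-04, 1.543e-03, 5.787e-04, 1.736e-03]  ψ = [3, 2, 0, 0, 0]  (obs o_1=5)
t=2: δ = [4.823e-05, 6.430e-05, 9.645e-05, 7.234e-05, 4.823e-05]  ψ = [4, 2, 4, 4, 4]  (obs o_2=1)
t=3: δ = [2.009e-06, 2.009e-06, 3.014e-06, 2.009e-06, 4.019e-06]  ψ = [3, 2, 3, 2, 2]  (obs o_3=5)
backtrack: best end state = 4; path = [0, 4, 2, 4]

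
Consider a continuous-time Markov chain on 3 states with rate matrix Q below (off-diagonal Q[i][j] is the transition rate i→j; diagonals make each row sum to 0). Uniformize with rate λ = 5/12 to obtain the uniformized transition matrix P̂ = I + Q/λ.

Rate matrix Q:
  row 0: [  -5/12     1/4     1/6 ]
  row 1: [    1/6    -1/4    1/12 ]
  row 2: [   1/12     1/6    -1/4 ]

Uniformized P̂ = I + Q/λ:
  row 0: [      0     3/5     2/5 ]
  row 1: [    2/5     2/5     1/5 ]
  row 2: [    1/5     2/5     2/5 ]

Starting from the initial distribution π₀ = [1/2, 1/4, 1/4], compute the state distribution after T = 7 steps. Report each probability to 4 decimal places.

π = [0.2413, 0.4483, 0.3104]

t=0: π = [0.5000, 0.2500, 0.2500]
t=1: π = [0.1500, 0.5000, 0.3500]
t=2: π = [0.2700, 0.4300, 0.3000]
t=3: π = [0.2320, 0.4540, 0.3140]
t=4: π = [0.2444, 0.4464, 0.3092]
t=5: π = [0.2404, 0.4489, 0.3107]
t=6: π = [0.2417, 0.4481, 0.3102]
t=7: π = [0.2413, 0.4483, 0.3104]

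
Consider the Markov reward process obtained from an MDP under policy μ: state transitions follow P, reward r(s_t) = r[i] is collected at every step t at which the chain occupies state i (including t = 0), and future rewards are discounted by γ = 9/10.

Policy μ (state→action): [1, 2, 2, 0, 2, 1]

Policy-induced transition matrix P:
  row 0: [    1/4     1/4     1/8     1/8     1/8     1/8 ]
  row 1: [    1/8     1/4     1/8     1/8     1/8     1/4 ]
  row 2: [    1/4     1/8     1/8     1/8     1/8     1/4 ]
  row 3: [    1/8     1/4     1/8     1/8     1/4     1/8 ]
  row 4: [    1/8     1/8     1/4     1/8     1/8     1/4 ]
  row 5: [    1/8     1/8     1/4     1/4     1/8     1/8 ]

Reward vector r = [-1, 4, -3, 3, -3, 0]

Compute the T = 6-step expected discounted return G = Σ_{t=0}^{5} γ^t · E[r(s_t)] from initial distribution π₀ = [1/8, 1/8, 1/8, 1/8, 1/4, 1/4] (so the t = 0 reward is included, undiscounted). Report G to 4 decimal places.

G = -0.0922

t=0: π = [0.1250, 0.1250, 0.1250, 0.1250, 0.2500, 0.2500], E[r] = -0.3750, γ^t·E[r] = -0.375000, running G = -0.375000
t=1: π = [0.1563, 0.1719, 0.1875, 0.1563, 0.1406, 0.1875], E[r] = 0.0156, γ^t·E[r] = 0.014063, running G = -0.360938
t=2: π = [0.1680, 0.1855, 0.1660, 0.1484, 0.1445, 0.1875], E[r] = 0.0879, γ^t·E[r] = 0.071191, running G = -0.289746
t=3: π = [0.1667, 0.1877, 0.1665, 0.1484, 0.1436, 0.1870], E[r] = 0.0994, γ^t·E[r] = 0.072437, running G = -0.217309
t=4: π = [0.1667, 0.1879, 0.1663, 0.1484, 0.1436, 0.1872], E[r] = 0.1003, γ^t·E[r] = 0.065814, running G = -0.151495
t=5: π = [0.1666, 0.1879, 0.1663, 0.1484, 0.1435, 0.1872], E[r] = 0.1004, γ^t·E[r] = 0.059258, running G = -0.092237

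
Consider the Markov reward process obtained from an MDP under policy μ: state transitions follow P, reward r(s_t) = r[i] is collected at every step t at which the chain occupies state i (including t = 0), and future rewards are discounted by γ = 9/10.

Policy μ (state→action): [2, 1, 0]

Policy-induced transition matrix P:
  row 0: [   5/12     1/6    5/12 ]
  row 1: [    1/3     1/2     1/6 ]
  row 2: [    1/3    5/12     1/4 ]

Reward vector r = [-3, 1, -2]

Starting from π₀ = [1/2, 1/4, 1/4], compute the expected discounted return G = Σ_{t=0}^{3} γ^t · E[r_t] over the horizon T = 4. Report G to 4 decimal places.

t=0: π = [0.5000, 0.2500, 0.2500], E[r] = -1.7500, γ^t·E[r] = -1.750000, running G = -1.750000
t=1: π = [0.3750, 0.3125, 0.3125], E[r] = -1.4375, γ^t·E[r] = -1.293750, running G = -3.043750
t=2: π = [0.3646, 0.3490, 0.2865], E[r] = -1.3177, γ^t·E[r] = -1.067344, running G = -4.111094
t=3: π = [0.3637, 0.3546, 0.2817], E[r] = -1.2999, γ^t·E[r] = -0.947637, running G = -5.058730

G = -5.0587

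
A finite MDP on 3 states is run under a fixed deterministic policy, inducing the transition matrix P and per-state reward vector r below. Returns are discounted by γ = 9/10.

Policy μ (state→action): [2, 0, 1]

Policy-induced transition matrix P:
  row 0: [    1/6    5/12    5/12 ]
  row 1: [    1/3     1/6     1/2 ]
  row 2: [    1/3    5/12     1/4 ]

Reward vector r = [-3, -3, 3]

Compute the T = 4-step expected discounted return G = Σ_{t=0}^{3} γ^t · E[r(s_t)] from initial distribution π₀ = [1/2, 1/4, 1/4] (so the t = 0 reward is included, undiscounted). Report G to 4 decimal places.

t=0: π = [0.5000, 0.2500, 0.2500], E[r] = -1.5000, γ^t·E[r] = -1.500000, running G = -1.500000
t=1: π = [0.2500, 0.3542, 0.3958], E[r] = -0.6250, γ^t·E[r] = -0.562500, running G = -2.062500
t=2: π = [0.2917, 0.3281, 0.3802], E[r] = -0.7188, γ^t·E[r] = -0.582188, running G = -2.644688
t=3: π = [0.2847, 0.3346, 0.3806], E[r] = -0.7161, γ^t·E[r] = -0.522070, running G = -3.166758

G = -3.1668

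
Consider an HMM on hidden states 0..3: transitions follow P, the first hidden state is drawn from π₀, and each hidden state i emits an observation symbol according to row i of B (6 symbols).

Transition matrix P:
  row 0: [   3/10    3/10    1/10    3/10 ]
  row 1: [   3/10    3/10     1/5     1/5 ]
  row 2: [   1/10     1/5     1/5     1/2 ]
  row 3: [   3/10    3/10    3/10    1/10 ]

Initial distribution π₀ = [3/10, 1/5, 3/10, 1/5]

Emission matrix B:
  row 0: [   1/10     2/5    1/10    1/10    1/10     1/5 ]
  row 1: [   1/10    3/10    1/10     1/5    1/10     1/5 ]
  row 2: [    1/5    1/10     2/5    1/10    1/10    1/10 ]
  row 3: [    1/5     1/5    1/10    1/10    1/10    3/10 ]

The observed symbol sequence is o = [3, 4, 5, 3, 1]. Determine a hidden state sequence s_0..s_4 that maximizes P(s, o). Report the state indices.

t=0: δ = [3.000e-02, 4.000e-02, 3.000e-02, 2.000e-02]  (obs o_0=3)
t=1: δ = [1.200e-03, 1.200e-03, 8.000e-04, 1.500e-03]  ψ = [1, 1, 1, 2]  (obs o_1=4)
t=2: δ = [9.000e-05, 9.000e-05, 4.500e-05, 1.200e-04]  ψ = [3, 3, 3, 2]  (obs o_2=5)
t=3: δ = [3.600e-06, 7.200e-06, 3.600e-06, 2.700e-06]  ψ = [3, 3, 3, 0]  (obs o_3=3)
t=4: δ = [8.640e-07, 6.480e-07, 1.440e-07, 3.600e-07]  ψ = [1, 1, 1, 2]  (obs o_4=1)
backtrack: best end state = 0; path = [1, 2, 3, 1, 0]

path = [1, 2, 3, 1, 0]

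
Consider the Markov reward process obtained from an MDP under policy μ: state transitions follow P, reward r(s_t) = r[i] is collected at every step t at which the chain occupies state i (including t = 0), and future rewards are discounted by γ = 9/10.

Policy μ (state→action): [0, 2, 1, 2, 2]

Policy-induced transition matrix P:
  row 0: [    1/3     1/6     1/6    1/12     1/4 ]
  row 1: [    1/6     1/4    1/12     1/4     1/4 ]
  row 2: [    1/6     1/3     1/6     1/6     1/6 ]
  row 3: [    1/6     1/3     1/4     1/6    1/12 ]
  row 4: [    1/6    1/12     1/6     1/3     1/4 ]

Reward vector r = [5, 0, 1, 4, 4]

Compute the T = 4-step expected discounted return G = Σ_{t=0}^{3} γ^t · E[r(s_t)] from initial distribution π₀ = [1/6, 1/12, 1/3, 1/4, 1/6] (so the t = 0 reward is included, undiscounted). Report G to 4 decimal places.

t=0: π = [0.1667, 0.0833, 0.3333, 0.2500, 0.1667], E[r] = 2.8333, γ^t·E[r] = 2.833333, running G = 2.833333
t=1: π = [0.1944, 0.2569, 0.1806, 0.1875, 0.1806], E[r] = 2.6250, γ^t·E[r] = 2.362500, running G = 5.195833
t=2: π = [0.1991, 0.2344, 0.1609, 0.2020, 0.2037], E[r] = 2.7789, γ^t·E[r] = 2.250938, running G = 7.446771
t=3: π = [0.1998, 0.2297, 0.1640, 0.2036, 0.2029], E[r] = 2.7892, γ^t·E[r] = 2.033297, running G = 9.480068

G = 9.4801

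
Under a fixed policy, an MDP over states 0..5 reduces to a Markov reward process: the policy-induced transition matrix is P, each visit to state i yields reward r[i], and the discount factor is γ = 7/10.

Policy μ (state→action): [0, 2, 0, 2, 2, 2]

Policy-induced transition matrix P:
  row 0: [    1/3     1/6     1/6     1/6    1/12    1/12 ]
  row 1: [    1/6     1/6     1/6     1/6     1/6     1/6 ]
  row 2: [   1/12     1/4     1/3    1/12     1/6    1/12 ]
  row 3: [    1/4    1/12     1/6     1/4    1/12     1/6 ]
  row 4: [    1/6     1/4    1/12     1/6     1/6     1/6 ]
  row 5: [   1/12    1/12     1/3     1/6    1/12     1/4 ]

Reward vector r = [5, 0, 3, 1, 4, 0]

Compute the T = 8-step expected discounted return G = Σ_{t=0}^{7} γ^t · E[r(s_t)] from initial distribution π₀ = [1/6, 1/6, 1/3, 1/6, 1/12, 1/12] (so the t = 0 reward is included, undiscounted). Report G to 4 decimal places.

t=0: π = [0.1667, 0.1667, 0.3333, 0.1667, 0.0833, 0.0833], E[r] = 2.3333, γ^t·E[r] = 2.333333, running G = 2.333333
t=1: π = [0.1736, 0.1806, 0.2292, 0.1528, 0.1319, 0.1319], E[r] = 2.2361, γ^t·E[r] = 1.565278, running G = 3.898611
t=2: π = [0.1782, 0.1730, 0.2159, 0.1603, 0.1285, 0.1441], E[r] = 2.2130, γ^t·E[r] = 1.084352, running G = 4.982963
t=3: π = [0.1797, 0.1700, 0.2160, 0.1620, 0.1264, 0.1458], E[r] = 2.2144, γ^t·E[r] = 0.759526, running G = 5.742489
t=4: π = [0.1800, 0.1695, 0.2164, 0.1622, 0.1260, 0.1458], E[r] = 2.2155, γ^t·E[r] = 0.531935, running G = 6.274423
t=5: π = [0.1800, 0.1695, 0.2165, 0.1621, 0.1260, 0.1458], E[r] = 2.2157, γ^t·E[r] = 0.372395, running G = 6.646819
t=6: π = [0.1800, 0.1696, 0.2166, 0.1621, 0.1260, 0.1458], E[r] = 2.2157, γ^t·E[r] = 0.260679, running G = 6.907498
t=7: π = [0.1800, 0.1696, 0.2166, 0.1621, 0.1260, 0.1458], E[r] = 2.2157, γ^t·E[r] = 0.182475, running G = 7.089973

G = 7.0900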